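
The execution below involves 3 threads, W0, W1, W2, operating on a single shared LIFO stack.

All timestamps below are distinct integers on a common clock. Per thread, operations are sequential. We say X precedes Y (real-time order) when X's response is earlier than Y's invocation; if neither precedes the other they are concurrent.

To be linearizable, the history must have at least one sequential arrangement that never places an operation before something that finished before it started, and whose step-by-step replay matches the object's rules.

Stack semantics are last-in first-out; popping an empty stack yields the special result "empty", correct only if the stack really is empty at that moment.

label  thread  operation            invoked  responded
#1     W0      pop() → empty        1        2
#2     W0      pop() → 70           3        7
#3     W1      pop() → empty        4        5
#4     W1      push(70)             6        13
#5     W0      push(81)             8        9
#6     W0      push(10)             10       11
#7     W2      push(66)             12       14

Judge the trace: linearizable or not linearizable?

one valid linearization: #1, #3, #4, #2, #5, #6, #7
after step 1 (#1 pop() → empty): stack <>
after step 2 (#3 pop() → empty): stack <>
after step 3 (#4 push(70)): stack <70>
after step 4 (#2 pop() → 70): stack <>
after step 5 (#5 push(81)): stack <81>
after step 6 (#6 push(10)): stack <81,10>
after step 7 (#7 push(66)): stack <81,10,66>

linearizable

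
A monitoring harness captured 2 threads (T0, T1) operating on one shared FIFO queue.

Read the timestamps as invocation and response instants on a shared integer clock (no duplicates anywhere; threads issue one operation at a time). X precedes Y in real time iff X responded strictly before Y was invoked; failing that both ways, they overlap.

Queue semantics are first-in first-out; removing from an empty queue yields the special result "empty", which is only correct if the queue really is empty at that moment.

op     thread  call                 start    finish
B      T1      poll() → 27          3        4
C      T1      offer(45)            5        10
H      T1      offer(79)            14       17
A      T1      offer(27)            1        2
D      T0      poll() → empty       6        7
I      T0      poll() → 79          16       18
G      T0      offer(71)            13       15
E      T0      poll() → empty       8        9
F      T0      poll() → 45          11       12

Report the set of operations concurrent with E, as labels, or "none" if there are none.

concurrent with E ([8,9]): every op whose interval crosses 8..9
A [1,2]: before
B [3,4]: before
C [5,10]: concurrent
D [6,7]: before
F [11,12]: after
G [13,15]: after
H [14,17]: after
I [16,18]: after

C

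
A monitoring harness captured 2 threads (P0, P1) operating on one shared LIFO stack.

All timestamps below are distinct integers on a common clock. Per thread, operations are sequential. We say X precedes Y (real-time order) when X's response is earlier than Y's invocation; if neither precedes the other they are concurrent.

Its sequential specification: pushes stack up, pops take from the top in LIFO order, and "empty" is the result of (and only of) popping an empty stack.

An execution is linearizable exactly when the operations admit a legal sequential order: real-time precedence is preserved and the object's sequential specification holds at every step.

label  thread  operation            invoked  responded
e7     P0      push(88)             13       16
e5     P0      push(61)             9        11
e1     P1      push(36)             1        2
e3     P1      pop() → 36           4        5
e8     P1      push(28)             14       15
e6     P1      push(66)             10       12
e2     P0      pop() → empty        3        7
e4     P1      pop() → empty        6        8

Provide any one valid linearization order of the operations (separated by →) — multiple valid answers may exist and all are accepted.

1. e1 push(36), leaving stack <36>
2. e3 pop() → 36, leaving stack <>
3. e2 pop() → empty, leaving stack <>
4. e4 pop() → empty, leaving stack <>
5. e5 push(61), leaving stack <61>
6. e6 push(66), leaving stack <61,66>
7. e7 push(88), leaving stack <61,66,88>
8. e8 push(28), leaving stack <61,66,88,28>

e1 → e3 → e2 → e4 → e5 → e6 → e7 → e8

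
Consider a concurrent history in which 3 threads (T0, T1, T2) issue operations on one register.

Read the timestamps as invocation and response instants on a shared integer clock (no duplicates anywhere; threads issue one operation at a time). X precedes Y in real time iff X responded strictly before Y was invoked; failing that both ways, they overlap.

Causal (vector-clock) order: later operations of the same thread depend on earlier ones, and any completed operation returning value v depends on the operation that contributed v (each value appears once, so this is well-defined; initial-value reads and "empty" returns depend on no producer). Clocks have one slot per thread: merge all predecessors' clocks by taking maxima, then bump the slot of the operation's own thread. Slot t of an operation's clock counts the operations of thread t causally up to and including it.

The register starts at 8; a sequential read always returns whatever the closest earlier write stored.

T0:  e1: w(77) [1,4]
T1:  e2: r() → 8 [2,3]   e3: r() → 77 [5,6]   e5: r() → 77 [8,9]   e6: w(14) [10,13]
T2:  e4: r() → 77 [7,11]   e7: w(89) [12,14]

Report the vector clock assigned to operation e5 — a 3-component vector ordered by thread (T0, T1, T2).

invoked at 2, e2 has no predecessors; its own T1 bump gives (0, 1, 0)
invoked at 1, e1 has no predecessors; its own T0 bump gives (1, 0, 0)
VC(e4, invoked at 7): max of VC(e1)=(1, 0, 0), then +1 on thread T2 → (1, 0, 1)
VC(e7, invoked at 12): max of VC(e4)=(1, 0, 1), then +1 on thread T2 → (1, 0, 2)
VC(e3, invoked at 5): max of VC(e1)=(1, 0, 0), VC(e2)=(0, 1, 0), then +1 on thread T1 → (1, 2, 0)
VC(e5, invoked at 8): max of VC(e1)=(1, 0, 0), VC(e3)=(1, 2, 0), then +1 on thread T1 → (1, 3, 0)
VC(e6, invoked at 10): max of VC(e5)=(1, 3, 0), then +1 on thread T1 → (1, 4, 0)
target: VC(e5) = (1, 3, 0)

(1, 3, 0)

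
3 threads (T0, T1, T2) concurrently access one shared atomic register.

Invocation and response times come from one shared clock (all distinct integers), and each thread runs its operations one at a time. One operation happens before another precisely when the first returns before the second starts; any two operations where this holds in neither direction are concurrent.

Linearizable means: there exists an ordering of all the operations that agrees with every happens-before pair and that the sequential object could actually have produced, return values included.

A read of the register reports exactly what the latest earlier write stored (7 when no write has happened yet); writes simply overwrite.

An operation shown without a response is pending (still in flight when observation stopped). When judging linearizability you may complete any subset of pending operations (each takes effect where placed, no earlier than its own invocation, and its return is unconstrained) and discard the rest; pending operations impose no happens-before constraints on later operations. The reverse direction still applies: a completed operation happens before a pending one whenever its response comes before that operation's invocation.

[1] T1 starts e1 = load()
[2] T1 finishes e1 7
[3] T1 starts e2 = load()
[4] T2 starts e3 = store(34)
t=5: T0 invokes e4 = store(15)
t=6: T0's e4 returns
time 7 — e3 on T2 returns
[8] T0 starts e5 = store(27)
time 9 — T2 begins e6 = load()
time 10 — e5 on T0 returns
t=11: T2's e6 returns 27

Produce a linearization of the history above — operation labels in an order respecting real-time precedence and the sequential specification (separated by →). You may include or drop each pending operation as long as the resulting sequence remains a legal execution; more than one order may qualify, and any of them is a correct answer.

step 1: e1 load() → 7 — value 7
step 2: e2 load() (pending, included) — value 7
step 3: e3 store(34) — value 34
step 4: e4 store(15) — value 15
step 5: e5 store(27) — value 27
step 6: e6 load() → 27 — value 27

e1 → e2 → e3 → e4 → e5 → e6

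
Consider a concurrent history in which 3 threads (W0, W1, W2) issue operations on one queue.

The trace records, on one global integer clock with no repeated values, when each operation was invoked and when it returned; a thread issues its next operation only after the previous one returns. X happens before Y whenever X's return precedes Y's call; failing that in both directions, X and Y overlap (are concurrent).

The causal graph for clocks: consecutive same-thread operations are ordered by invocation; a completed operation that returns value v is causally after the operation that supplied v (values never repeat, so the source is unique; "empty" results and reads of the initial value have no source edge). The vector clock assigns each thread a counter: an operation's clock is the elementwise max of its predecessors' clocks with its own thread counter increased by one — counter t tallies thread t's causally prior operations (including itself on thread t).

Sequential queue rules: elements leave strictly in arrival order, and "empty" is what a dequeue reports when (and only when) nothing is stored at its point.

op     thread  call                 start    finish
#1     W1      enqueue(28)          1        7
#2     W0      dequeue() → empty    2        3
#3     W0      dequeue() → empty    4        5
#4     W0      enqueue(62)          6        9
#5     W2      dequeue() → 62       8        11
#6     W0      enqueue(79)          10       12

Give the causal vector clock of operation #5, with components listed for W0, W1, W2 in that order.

(3, 0, 1)

#1 (invocation 1): nothing precedes it; W1's component alone gives (0, 1, 0)
#2 (invocation 2): nothing precedes it; W0's component alone gives (1, 0, 0)
from VC(#2)=(1, 0, 0), #3 (invoked 4) maxes components and bumps W0 → (2, 0, 0)
from VC(#3)=(2, 0, 0), #4 (invoked 6) maxes components and bumps W0 → (3, 0, 0)
from VC(#4)=(3, 0, 0), #5 (invoked 8) maxes components and bumps W2 → (3, 0, 1)
from VC(#4)=(3, 0, 0), #6 (invoked 10) maxes components and bumps W0 → (4, 0, 0)
target: VC(#5) = (3, 0, 1)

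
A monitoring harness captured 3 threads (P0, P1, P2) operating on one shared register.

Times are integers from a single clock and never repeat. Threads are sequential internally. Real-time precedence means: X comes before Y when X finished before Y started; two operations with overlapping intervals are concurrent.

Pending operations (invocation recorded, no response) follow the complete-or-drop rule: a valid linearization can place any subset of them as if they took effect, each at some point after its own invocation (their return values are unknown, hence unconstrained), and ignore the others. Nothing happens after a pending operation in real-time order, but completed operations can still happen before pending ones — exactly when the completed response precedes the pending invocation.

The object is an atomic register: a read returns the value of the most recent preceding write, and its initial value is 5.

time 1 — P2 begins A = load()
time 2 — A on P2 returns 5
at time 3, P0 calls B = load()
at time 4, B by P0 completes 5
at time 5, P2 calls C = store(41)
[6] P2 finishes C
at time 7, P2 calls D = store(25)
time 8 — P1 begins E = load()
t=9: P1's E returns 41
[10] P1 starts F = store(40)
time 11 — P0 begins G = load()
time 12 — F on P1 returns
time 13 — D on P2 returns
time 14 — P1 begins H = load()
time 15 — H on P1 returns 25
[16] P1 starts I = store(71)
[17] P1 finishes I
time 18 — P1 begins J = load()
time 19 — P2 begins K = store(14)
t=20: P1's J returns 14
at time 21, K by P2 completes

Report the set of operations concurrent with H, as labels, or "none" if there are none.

G

H spans [14,15]: anything still running between times 14 and 15 counts as concurrent
A [1,2]: before
B [3,4]: before
C [5,6]: before
D [7,13]: before
E [8,9]: before
F [10,12]: before
G [11,…): concurrent
I [16,17]: after
J [18,20]: after
K [19,21]: after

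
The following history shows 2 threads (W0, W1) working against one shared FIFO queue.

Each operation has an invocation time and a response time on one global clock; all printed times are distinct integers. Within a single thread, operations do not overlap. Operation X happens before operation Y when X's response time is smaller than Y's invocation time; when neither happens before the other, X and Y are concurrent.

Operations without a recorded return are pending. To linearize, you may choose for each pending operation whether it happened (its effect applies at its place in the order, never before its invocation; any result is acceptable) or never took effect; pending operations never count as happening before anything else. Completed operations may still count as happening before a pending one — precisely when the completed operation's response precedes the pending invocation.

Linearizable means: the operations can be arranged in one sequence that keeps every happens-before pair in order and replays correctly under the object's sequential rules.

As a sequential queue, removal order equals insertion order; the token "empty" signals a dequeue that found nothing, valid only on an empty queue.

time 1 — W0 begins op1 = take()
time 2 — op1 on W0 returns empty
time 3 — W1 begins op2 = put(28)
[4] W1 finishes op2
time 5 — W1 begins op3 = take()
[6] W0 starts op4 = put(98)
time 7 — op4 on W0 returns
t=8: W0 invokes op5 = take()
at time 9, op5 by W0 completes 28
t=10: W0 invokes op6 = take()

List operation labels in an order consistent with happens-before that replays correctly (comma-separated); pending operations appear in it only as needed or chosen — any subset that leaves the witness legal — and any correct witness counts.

op1, op2, op4, op5

after step 1 (op1 take() → empty): queue <>
after step 2 (op2 put(28)): queue <28>
after step 3 (op4 put(98)): queue <28,98>
after step 4 (op5 take() → 28): queue <98>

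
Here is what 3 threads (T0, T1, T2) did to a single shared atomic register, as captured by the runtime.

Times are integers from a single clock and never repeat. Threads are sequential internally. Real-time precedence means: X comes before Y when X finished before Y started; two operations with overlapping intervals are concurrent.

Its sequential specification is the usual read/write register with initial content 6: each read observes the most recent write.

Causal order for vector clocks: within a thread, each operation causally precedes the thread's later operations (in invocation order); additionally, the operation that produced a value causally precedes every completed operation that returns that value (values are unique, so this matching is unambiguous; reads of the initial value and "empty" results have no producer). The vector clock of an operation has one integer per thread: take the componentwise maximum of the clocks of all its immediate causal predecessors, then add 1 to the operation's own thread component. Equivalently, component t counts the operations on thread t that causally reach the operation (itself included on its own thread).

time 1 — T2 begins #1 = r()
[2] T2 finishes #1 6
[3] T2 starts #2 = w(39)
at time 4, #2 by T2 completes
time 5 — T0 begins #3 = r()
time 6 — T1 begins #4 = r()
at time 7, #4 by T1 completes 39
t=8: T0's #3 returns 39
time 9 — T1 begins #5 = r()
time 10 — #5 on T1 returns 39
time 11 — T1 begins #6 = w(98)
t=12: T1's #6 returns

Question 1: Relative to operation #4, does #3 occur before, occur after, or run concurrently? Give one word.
#3 spans [5,8], #4 spans [6,7]
the intervals overlap in both directions

concurrent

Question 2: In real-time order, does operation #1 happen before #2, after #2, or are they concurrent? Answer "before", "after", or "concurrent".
#1 spans [1,2], #2 spans [3,4]
resp(#1)=2 < inv(#2)=3

before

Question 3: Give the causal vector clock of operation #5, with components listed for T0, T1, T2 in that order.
root op #1, invoked 1: fresh clock plus T2's own tick → (0, 0, 1)
#2, invoked 3, takes VC(#1)=(0, 0, 1) under max, adds 1 for T2 → (0, 0, 2)
#4, invoked 6, takes VC(#2)=(0, 0, 2) under max, adds 1 for T1 → (0, 1, 2)
#3, invoked 5, takes VC(#2)=(0, 0, 2) under max, adds 1 for T0 → (1, 0, 2)
#5, invoked 9, takes VC(#2)=(0, 0, 2), VC(#4)=(0, 1, 2) under max, adds 1 for T1 → (0, 2, 2)
#6, invoked 11, takes VC(#5)=(0, 2, 2) under max, adds 1 for T1 → (0, 3, 2)
target: VC(#5) = (0, 2, 2)

(0, 2, 2)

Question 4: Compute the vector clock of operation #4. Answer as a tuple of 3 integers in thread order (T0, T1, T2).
invoked at 1, #1 has no predecessors; its own T2 bump gives (0, 0, 1)
from VC(#1)=(0, 0, 1), #2 (invoked 3) maxes components and bumps T2 → (0, 0, 2)
from VC(#2)=(0, 0, 2), #4 (invoked 6) maxes components and bumps T1 → (0, 1, 2)
from VC(#2)=(0, 0, 2), #3 (invoked 5) maxes components and bumps T0 → (1, 0, 2)
from VC(#2)=(0, 0, 2), VC(#4)=(0, 1, 2), #5 (invoked 9) maxes components and bumps T1 → (0, 2, 2)
from VC(#5)=(0, 2, 2), #6 (invoked 11) maxes components and bumps T1 → (0, 3, 2)
target: VC(#4) = (0, 1, 2)

(0, 1, 2)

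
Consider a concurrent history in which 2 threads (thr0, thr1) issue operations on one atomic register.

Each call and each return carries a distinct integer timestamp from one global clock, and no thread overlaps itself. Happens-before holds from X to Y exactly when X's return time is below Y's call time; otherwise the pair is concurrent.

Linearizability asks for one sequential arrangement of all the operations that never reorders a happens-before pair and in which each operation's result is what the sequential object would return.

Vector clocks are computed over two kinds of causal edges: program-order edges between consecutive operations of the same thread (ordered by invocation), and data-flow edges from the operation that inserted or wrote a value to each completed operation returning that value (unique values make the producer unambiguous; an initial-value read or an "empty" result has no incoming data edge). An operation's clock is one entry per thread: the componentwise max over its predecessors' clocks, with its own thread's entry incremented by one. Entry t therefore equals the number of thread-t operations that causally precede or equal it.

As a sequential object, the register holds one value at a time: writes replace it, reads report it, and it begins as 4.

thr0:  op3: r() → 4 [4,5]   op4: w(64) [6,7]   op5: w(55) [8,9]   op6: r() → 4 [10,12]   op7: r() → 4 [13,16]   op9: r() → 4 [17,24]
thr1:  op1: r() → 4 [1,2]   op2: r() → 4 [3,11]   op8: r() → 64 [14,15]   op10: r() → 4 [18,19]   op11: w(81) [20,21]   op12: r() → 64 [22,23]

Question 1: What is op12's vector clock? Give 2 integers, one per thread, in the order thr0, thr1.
Answer: (2, 6)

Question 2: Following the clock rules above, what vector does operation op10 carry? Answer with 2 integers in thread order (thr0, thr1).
Answer: (2, 4)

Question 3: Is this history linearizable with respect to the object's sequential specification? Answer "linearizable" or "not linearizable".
through event 11 a valid linearization exists; event 12 (op6 responding at time 12) ends that
all 5 real-time-respecting orders fail — 6 completed atomic register operations, no legal replay
sample order op1, op2, op3, op4, op5, op6 stalls at step 6 — op6 r() → 4 has no legal effect
sample order op1, op3, op2, op4, op5, op6 stalls at step 6 — op6 r() → 4 has no legal effect

not linearizable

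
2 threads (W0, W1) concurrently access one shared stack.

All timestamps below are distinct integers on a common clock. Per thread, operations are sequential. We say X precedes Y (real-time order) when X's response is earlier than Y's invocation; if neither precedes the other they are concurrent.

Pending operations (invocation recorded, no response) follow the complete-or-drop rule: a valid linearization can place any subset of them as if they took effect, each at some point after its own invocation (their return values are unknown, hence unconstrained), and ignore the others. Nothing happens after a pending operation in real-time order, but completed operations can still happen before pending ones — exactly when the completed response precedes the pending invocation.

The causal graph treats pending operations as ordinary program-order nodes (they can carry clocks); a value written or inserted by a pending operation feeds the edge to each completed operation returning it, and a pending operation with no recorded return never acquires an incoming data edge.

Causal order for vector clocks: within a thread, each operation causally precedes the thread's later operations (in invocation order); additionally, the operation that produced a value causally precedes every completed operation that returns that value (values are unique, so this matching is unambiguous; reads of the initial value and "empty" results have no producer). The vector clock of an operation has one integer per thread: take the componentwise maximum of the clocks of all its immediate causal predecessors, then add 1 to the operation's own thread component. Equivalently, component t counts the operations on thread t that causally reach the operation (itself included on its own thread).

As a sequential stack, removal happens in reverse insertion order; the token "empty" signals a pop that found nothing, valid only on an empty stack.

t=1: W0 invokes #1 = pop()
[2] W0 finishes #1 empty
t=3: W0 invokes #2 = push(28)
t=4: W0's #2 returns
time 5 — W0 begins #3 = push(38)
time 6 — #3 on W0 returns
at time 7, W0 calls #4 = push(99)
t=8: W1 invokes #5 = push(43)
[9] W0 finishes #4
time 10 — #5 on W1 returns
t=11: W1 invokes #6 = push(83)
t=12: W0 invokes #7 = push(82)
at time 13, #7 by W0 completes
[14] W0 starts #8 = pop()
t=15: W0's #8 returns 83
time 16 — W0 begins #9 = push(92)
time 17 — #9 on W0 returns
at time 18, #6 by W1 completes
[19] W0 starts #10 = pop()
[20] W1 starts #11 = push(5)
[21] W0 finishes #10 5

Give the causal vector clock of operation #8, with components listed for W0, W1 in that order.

#5 (invocation 8): nothing precedes it; W1's component alone gives (0, 1)
#1 (invocation 1): nothing precedes it; W0's component alone gives (1, 0)
#6 (invocation 11): componentwise max over VC(#5)=(0, 1), +1 at W1, giving (0, 2)
#2 (invocation 3): componentwise max over VC(#1)=(1, 0), +1 at W0, giving (2, 0)
#11 (invocation 20): componentwise max over VC(#6)=(0, 2), +1 at W1, giving (0, 3)
#3 (invocation 5): componentwise max over VC(#2)=(2, 0), +1 at W0, giving (3, 0)
#4 (invocation 7): componentwise max over VC(#3)=(3, 0), +1 at W0, giving (4, 0)
#7 (invocation 12): componentwise max over VC(#4)=(4, 0), +1 at W0, giving (5, 0)
#8 (invocation 14): componentwise max over VC(#6)=(0, 2), VC(#7)=(5, 0), +1 at W0, giving (6, 2)
#9 (invocation 16): componentwise max over VC(#8)=(6, 2), +1 at W0, giving (7, 2)
#10 (invocation 19): componentwise max over VC(#9)=(7, 2), VC(#11)=(0, 3), +1 at W0, giving (8, 3)
target: VC(#8) = (6, 2)

(6, 2)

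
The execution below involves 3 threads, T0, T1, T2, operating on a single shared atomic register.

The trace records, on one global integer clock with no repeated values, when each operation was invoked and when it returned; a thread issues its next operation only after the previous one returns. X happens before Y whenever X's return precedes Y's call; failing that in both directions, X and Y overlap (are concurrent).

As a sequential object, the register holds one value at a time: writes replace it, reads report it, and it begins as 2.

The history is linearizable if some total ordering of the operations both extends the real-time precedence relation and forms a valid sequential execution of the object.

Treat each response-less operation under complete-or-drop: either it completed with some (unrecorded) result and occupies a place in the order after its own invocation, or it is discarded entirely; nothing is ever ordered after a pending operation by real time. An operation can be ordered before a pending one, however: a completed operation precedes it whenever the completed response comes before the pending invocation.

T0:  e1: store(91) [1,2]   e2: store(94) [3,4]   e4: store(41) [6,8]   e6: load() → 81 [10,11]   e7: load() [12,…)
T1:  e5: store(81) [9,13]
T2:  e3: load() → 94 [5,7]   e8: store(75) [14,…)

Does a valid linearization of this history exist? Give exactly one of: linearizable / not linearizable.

a witness: e1, e2, e3, e4, e5, e6
step 1: e1 store(91) — value 91
step 2: e2 store(94) — value 94
step 3: e3 load() → 94 — value 94
step 4: e4 store(41) — value 41
step 5: e5 store(81) — value 81
step 6: e6 load() → 81 — value 81

linearizable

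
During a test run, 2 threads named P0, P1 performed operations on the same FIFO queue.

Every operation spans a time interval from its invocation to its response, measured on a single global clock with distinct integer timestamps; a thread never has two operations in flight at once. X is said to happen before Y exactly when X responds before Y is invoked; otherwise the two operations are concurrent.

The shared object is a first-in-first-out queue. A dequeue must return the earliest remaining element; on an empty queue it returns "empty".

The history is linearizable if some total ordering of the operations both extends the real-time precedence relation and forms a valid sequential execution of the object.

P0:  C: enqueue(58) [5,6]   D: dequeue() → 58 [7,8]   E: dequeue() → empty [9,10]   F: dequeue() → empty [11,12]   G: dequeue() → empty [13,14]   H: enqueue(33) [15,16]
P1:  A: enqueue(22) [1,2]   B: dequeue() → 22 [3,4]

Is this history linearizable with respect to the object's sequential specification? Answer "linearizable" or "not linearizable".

one valid linearization: A, B, C, D, E, F, G, H
after step 1 (A enqueue(22)): queue <22>
after step 2 (B dequeue() → 22): queue <>
after step 3 (C enqueue(58)): queue <58>
after step 4 (D dequeue() → 58): queue <>
after step 5 (E dequeue() → empty): queue <>
after step 6 (F dequeue() → empty): queue <>
after step 7 (G dequeue() → empty): queue <>
after step 8 (H enqueue(33)): queue <33>

linearizable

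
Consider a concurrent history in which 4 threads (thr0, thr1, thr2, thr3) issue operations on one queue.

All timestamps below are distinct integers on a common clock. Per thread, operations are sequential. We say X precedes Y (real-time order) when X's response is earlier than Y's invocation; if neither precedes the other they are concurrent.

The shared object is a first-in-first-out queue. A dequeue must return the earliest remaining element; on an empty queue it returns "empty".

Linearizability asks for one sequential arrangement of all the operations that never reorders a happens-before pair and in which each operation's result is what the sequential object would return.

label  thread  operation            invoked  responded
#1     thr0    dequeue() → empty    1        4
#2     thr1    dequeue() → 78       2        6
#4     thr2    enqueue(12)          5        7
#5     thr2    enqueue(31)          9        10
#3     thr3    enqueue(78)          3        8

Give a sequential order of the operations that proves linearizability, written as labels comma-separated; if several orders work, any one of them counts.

after step 1 (#1 dequeue() → empty): queue <>
after step 2 (#3 enqueue(78)): queue <78>
after step 3 (#2 dequeue() → 78): queue <>
after step 4 (#4 enqueue(12)): queue <12>
after step 5 (#5 enqueue(31)): queue <12,31>

#1, #3, #2, #4, #5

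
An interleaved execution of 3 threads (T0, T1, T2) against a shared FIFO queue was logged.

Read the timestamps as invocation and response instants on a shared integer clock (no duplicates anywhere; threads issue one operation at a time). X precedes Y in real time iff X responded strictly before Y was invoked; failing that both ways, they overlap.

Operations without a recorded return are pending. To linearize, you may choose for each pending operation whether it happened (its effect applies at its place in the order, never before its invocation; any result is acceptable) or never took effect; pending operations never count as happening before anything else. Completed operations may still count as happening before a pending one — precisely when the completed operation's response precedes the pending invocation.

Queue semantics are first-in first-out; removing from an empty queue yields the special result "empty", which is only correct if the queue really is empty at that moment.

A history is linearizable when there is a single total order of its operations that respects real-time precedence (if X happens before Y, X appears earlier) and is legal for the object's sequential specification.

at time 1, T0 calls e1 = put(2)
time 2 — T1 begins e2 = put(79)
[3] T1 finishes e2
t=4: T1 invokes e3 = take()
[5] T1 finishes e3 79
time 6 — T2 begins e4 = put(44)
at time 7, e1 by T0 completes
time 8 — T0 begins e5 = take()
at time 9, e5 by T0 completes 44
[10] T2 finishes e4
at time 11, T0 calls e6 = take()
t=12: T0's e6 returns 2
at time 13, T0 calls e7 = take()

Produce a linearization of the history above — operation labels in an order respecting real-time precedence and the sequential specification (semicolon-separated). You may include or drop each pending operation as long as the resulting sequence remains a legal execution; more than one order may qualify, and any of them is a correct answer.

after step 1 (e2 put(79)): queue <79>
after step 2 (e3 take() → 79): queue <>
after step 3 (e4 put(44)): queue <44>
after step 4 (e1 put(2)): queue <44,2>
after step 5 (e5 take() → 44): queue <2>
after step 6 (e6 take() → 2): queue <>

e2; e3; e4; e1; e5; e6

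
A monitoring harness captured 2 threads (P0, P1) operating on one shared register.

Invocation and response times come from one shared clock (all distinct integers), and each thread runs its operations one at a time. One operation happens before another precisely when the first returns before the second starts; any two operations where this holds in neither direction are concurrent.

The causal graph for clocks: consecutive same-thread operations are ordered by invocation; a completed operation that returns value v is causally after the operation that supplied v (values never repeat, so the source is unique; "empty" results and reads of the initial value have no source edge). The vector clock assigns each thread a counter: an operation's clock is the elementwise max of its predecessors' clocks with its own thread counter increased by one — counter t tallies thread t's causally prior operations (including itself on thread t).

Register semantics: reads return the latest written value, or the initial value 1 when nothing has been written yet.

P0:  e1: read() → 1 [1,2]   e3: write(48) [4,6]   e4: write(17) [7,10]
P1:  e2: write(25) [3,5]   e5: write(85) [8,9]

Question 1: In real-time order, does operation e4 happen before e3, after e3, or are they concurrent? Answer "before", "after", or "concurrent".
after

e4 spans [7,10], e3 spans [4,6]
resp(e3)=6 < inv(e4)=7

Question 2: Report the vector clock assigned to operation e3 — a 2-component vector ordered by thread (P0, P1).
(2, 0)

no predecessors for e2 (invoked 3): P1 increments from zero → (0, 1)
no predecessors for e1 (invoked 1): P0 increments from zero → (1, 0)
invoked at 8, e5 merges VC(e2)=(0, 1) and bumps P1's slot → (0, 2)
invoked at 4, e3 merges VC(e1)=(1, 0) and bumps P0's slot → (2, 0)
invoked at 7, e4 merges VC(e3)=(2, 0) and bumps P0's slot → (3, 0)
target: VC(e3) = (2, 0)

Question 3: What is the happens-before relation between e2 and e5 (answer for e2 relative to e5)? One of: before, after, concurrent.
before

e2 spans [3,5], e5 spans [8,9]
resp(e2)=5 < inv(e5)=8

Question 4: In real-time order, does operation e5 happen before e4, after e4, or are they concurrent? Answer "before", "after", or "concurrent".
concurrent

e5 spans [8,9], e4 spans [7,10]
the intervals overlap in both directions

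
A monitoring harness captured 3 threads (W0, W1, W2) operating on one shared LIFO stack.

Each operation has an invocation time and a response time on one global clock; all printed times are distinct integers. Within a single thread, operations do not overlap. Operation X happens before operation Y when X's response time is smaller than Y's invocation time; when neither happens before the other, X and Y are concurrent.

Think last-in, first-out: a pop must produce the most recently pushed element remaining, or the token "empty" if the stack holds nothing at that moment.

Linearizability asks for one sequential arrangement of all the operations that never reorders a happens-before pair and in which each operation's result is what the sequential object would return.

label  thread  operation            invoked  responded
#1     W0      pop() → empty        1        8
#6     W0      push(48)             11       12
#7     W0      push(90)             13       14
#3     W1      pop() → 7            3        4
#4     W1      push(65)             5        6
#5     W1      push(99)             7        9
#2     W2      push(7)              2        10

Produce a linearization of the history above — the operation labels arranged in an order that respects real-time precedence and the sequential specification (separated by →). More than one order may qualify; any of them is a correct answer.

after step 1 (#1 pop() → empty): stack <>
after step 2 (#2 push(7)): stack <7>
after step 3 (#3 pop() → 7): stack <>
after step 4 (#4 push(65)): stack <65>
after step 5 (#5 push(99)): stack <65,99>
after step 6 (#6 push(48)): stack <65,99,48>
after step 7 (#7 push(90)): stack <65,99,48,90>

#1 → #2 → #3 → #4 → #5 → #6 → #7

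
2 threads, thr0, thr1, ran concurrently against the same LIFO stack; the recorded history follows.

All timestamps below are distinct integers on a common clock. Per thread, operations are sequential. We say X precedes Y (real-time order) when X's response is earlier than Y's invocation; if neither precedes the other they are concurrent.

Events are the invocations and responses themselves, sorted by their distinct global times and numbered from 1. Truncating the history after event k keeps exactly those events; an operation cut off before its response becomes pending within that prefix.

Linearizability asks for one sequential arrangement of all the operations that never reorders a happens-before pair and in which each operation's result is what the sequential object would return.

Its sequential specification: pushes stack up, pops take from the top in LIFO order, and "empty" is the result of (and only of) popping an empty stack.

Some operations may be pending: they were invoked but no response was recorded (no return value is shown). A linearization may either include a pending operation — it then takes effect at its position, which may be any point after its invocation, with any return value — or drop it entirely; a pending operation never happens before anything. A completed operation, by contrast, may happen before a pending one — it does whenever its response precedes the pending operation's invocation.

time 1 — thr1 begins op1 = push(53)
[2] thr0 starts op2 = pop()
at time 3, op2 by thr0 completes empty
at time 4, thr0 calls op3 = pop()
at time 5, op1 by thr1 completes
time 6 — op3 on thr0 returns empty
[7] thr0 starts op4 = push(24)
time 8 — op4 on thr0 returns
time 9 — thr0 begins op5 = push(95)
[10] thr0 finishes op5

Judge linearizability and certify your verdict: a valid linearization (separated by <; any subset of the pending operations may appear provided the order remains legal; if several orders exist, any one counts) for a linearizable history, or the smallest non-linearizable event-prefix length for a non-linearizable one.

linearizable — witness: op2 < op3 < op1 < op4 < op5

1. op2 pop() → empty, leaving stack <>
2. op3 pop() → empty, leaving stack <>
3. op1 push(53), leaving stack <53>
4. op4 push(24), leaving stack <53,24>
5. op5 push(95), leaving stack <53,24,95>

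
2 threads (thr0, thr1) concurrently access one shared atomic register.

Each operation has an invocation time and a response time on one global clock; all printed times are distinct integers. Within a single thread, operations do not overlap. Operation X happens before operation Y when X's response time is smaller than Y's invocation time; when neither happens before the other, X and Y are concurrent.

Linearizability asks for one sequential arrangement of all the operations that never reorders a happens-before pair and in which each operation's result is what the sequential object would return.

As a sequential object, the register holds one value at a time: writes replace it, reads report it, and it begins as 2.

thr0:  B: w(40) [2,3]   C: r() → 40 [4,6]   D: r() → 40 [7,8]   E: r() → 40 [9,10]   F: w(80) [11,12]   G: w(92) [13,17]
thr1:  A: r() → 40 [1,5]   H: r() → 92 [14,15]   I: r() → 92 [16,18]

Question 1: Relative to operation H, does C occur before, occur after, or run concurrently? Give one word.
before

C spans [4,6], H spans [14,15]
resp(C)=6 < inv(H)=14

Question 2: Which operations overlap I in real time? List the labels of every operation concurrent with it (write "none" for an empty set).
G

overlap test against I [16,18]: concurrent iff the interval meets 16..18
A [1,5]: before
B [2,3]: before
C [4,6]: before
D [7,8]: before
E [9,10]: before
F [11,12]: before
G [13,17]: concurrent
H [14,15]: before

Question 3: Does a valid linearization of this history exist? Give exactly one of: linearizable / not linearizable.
linearizable

a witness: B, A, C, D, E, F, G, H, I
after step 1 (B w(40)): value 40
after step 2 (A r() → 40): value 40
after step 3 (C r() → 40): value 40
after step 4 (D r() → 40): value 40
after step 5 (E r() → 40): value 40
after step 6 (F w(80)): value 80
after step 7 (G w(92)): value 92
after step 8 (H r() → 92): value 92
after step 9 (I r() → 92): value 92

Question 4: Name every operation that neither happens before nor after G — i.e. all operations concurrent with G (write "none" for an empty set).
H, I

G spans [13,17]: anything still running between times 13 and 17 counts as concurrent
A [1,5]: before
B [2,3]: before
C [4,6]: before
D [7,8]: before
E [9,10]: before
F [11,12]: before
H [14,15]: concurrent
I [16,18]: concurrent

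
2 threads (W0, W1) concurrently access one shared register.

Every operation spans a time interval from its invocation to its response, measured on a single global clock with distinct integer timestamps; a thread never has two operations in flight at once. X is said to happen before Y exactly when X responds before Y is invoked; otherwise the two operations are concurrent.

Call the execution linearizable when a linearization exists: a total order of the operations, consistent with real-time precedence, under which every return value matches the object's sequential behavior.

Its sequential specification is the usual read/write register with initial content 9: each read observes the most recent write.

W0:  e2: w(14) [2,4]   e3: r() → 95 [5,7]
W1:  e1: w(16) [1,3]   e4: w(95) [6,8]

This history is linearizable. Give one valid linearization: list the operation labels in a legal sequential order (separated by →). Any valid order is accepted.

step 1: e1 w(16) — value 16
step 2: e2 w(14) — value 14
step 3: e4 w(95) — value 95
step 4: e3 r() → 95 — value 95

e1 → e2 → e4 → e3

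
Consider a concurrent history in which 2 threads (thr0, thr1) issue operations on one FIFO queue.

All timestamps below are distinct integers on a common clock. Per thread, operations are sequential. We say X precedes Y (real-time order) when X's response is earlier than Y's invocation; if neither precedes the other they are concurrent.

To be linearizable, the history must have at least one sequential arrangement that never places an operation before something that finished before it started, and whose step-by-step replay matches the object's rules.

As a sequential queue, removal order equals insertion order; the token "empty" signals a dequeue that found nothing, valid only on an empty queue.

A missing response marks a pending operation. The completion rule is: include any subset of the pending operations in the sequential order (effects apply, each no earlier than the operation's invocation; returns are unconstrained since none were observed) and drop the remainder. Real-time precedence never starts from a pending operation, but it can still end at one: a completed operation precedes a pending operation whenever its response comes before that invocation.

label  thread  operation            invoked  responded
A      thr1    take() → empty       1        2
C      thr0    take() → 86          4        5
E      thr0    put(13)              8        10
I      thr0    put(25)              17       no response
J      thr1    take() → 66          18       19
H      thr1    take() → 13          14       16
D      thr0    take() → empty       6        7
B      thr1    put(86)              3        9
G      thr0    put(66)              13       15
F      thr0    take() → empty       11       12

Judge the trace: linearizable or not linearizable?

the violation lands at event 12, F's response at time 12: events 1..11 linearize, events 1..12 do not
6 completed operations, 4 real-time-consistent orders — every FIFO queue replay fails
e.g. A, B, C, D, E, F: illegal at step 6, since F take() → empty cannot apply there
e.g. A, C, B, D, E, F: illegal at step 2, since C take() → 86 cannot apply there

not linearizable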